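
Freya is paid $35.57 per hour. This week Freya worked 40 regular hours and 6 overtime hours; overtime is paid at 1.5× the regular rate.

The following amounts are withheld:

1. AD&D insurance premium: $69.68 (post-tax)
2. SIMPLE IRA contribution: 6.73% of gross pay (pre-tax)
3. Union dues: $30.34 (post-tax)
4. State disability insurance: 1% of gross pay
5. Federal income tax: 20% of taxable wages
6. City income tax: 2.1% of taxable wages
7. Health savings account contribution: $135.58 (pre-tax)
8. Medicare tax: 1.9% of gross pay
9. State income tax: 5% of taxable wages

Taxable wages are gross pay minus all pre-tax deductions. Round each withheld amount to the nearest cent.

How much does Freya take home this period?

$935.68

Regular pay: 40 × $35.57 = $1,422.80
Overtime pay: 6 × $35.57 × 1.5 = $320.13
Gross pay = $1,422.80 + $320.13 = $1,742.93
Health savings account contribution: $135.58
SIMPLE IRA contribution: $1,742.93 × 0.0673 = $117.30
Pre-tax total = $135.58 + $117.30 = $252.88
Taxable wages = $1,742.93 − $252.88 = $1,490.05
State income tax: $1,490.05 × 0.05 = $74.50
City income tax: $1,490.05 × 0.021 = $31.29
Federal income tax: $1,490.05 × 0.2 = $298.01
Medicare tax: $1,742.93 × 0.019 = $33.12
State disability insurance: $1,742.93 × 0.01 = $17.43
Union dues: $30.34
AD&D insurance premium: $69.68
Total deductions = $135.58 + $117.30 + $74.50 + $31.29 + $298.01 + $33.12 + $17.43 + $30.34 + $69.68 = $807.25
Net pay = $1,742.93 − $807.25 = $935.68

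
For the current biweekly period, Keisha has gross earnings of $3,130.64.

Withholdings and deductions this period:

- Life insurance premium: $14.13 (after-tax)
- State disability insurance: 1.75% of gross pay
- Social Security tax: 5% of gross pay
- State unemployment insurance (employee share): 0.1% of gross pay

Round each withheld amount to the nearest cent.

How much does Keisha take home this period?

$2,902.06

State disability insurance: $3,130.64 × 0.0175 = $54.79
State unemployment insurance (employee share): $3,130.64 × 0.001 = $3.13
Social Security tax: $3,130.64 × 0.05 = $156.53
Life insurance premium: $14.13
Total deductions = $54.79 + $3.13 + $156.53 + $14.13 = $228.58
Net pay = $3,130.64 − $228.58 = $2,902.06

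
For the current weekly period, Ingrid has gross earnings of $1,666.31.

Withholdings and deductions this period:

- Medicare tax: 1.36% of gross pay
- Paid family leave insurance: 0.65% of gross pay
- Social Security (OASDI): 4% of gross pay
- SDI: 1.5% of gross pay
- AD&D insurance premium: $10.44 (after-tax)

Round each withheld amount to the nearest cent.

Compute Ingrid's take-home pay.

Paid family leave insurance: $1,666.31 × 0.0065 = $10.83
Social Security (OASDI): $1,666.31 × 0.04 = $66.65
SDI: $1,666.31 × 0.015 = $24.99
Medicare tax: $1,666.31 × 0.0136 = $22.66
AD&D insurance premium: $10.44
Total deductions = $10.83 + $66.65 + $24.99 + $22.66 + $10.44 = $135.57
Net pay = $1,666.31 − $135.57 = $1,530.74

$1,530.74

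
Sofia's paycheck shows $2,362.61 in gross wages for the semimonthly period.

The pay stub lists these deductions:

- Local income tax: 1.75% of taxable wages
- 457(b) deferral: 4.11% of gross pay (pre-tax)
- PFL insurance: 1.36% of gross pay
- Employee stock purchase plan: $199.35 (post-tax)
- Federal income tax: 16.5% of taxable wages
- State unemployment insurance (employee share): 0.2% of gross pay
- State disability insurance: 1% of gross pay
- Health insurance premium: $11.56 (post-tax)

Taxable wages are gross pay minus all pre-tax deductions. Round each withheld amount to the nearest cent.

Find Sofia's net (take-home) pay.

457(b) deferral: $2,362.61 × 0.0411 = $97.10
Taxable wages = $2,362.61 − $97.10 = $2,265.51
Local income tax: $2,265.51 × 0.0175 = $39.65
Federal income tax: $2,265.51 × 0.165 = $373.81
PFL insurance: $2,362.61 × 0.0136 = $32.13
State disability insurance: $2,362.61 × 0.01 = $23.63
State unemployment insurance (employee share): $2,362.61 × 0.002 = $4.73
Health insurance premium: $11.56
Employee stock purchase plan: $199.35
Total deductions = $97.10 + $39.65 + $373.81 + $32.13 + $23.63 + $4.73 + $11.56 + $199.35 = $781.96
Net pay = $2,362.61 − $781.96 = $1,580.65

$1,580.65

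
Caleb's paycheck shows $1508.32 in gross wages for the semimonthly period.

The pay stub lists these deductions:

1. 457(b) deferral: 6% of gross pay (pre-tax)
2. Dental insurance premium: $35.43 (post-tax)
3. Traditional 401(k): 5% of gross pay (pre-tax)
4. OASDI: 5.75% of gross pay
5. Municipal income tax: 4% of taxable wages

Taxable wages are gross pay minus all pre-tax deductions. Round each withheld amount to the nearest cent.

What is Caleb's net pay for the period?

$1166.54

Traditional 401(k): $1508.32 × 0.05 = $75.42
457(b) deferral: $1508.32 × 0.06 = $90.50
Pre-tax total = $75.42 + $90.50 = $165.92
Taxable wages = $1508.32 − $165.92 = $1342.40
Municipal income tax: $1342.40 × 0.04 = $53.70
OASDI: $1508.32 × 0.0575 = $86.73
Dental insurance premium: $35.43
Total deductions = $75.42 + $90.50 + $53.70 + $86.73 + $35.43 = $341.78
Net pay = $1508.32 − $341.78 = $1166.54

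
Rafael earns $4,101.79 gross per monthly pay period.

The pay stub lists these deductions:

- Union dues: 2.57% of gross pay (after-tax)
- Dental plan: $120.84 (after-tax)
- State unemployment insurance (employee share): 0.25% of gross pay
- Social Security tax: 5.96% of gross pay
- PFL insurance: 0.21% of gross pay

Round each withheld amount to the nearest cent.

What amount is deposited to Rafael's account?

PFL insurance: $4,101.79 × 0.0021 = $8.61
Social Security tax: $4,101.79 × 0.0596 = $244.47
State unemployment insurance (employee share): $4,101.79 × 0.0025 = $10.25
Union dues: $4,101.79 × 0.0257 = $105.42
Dental plan: $120.84
Total deductions = $8.61 + $244.47 + $10.25 + $105.42 + $120.84 = $489.59
Net pay = $4,101.79 − $489.59 = $3,612.20

$3,612.20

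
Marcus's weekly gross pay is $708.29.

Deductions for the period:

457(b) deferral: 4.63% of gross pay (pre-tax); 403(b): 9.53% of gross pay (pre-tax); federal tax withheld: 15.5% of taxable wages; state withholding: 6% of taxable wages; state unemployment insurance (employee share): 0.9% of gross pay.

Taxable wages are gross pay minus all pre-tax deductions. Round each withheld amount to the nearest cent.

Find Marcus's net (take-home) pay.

403(b): $708.29 × 0.0953 = $67.50
457(b) deferral: $708.29 × 0.0463 = $32.79
Pre-tax total = $67.50 + $32.79 = $100.29
Taxable wages = $708.29 − $100.29 = $608.00
Federal tax withheld: $608.00 × 0.155 = $94.24
State withholding: $608.00 × 0.06 = $36.48
State unemployment insurance (employee share): $708.29 × 0.009 = $6.37
Total deductions = $67.50 + $32.79 + $94.24 + $36.48 + $6.37 = $237.38
Net pay = $708.29 − $237.38 = $470.91

$470.91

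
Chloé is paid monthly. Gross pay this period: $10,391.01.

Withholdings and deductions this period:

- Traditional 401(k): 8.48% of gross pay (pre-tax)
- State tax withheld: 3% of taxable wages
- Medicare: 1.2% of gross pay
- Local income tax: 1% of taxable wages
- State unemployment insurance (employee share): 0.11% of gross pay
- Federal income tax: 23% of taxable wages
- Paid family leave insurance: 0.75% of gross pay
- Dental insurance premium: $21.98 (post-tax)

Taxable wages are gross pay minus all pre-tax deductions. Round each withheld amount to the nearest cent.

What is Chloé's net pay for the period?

$6,706.15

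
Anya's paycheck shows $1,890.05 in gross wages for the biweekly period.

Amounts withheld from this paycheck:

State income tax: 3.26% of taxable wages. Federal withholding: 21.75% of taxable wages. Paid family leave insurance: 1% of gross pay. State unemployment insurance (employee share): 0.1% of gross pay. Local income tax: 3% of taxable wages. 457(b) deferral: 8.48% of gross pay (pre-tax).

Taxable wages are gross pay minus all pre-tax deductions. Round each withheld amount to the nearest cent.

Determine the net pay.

$1,224.48

457(b) deferral: $1,890.05 × 0.0848 = $160.28
Taxable wages = $1,890.05 − $160.28 = $1,729.77
State income tax: $1,729.77 × 0.0326 = $56.39
Federal withholding: $1,729.77 × 0.2175 = $376.22
Local income tax: $1,729.77 × 0.03 = $51.89
Paid family leave insurance: $1,890.05 × 0.01 = $18.90
State unemployment insurance (employee share): $1,890.05 × 0.001 = $1.89
Total deductions = $160.28 + $56.39 + $376.22 + $51.89 + $18.90 + $1.89 = $665.57
Net pay = $1,890.05 − $665.57 = $1,224.48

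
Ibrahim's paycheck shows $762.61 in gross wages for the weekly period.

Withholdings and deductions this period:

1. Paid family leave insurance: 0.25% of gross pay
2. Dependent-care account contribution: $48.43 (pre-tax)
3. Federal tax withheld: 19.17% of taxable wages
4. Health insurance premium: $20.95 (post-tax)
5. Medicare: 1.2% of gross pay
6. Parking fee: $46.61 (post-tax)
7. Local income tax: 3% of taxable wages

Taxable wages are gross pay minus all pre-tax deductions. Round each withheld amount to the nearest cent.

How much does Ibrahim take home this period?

Dependent-care account contribution: $48.43
Taxable wages = $762.61 − $48.43 = $714.18
Federal tax withheld: $714.18 × 0.1917 = $136.91
Local income tax: $714.18 × 0.03 = $21.43
Paid family leave insurance: $762.61 × 0.0025 = $1.91
Medicare: $762.61 × 0.012 = $9.15
Parking fee: $46.61
Health insurance premium: $20.95
Total deductions = $48.43 + $136.91 + $21.43 + $1.91 + $9.15 + $46.61 + $20.95 = $285.39
Net pay = $762.61 − $285.39 = $477.22

$477.22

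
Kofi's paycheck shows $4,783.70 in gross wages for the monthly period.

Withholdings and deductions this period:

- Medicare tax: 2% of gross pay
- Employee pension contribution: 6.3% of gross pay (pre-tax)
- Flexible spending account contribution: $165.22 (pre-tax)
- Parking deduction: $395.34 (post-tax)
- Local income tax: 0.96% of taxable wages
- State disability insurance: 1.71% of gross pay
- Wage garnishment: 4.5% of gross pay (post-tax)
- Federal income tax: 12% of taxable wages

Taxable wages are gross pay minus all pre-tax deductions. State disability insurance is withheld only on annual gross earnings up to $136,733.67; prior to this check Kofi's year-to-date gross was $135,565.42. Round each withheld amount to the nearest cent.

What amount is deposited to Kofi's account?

$3,031.36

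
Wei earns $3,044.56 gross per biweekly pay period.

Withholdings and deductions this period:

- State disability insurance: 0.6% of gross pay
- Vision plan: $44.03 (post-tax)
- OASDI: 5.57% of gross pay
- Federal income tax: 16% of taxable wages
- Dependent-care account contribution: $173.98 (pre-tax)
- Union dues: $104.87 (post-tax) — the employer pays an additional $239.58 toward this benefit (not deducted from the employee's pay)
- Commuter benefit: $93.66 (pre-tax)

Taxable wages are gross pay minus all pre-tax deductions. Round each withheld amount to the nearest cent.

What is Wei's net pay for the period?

$1,995.86

Commuter benefit: $93.66
Dependent-care account contribution: $173.98
Pre-tax total = $93.66 + $173.98 = $267.64
Taxable wages = $3,044.56 − $267.64 = $2,776.92
Federal income tax: $2,776.92 × 0.16 = $444.31
State disability insurance: $3,044.56 × 0.006 = $18.27
OASDI: $3,044.56 × 0.0557 = $169.58
Union dues: $104.87
Vision plan: $44.03
(Employer's $239.58 toward union dues is not withheld from the employee.)
Total deductions = $93.66 + $173.98 + $444.31 + $18.27 + $169.58 + $104.87 + $44.03 = $1,048.70
Net pay = $3,044.56 − $1,048.70 = $1,995.86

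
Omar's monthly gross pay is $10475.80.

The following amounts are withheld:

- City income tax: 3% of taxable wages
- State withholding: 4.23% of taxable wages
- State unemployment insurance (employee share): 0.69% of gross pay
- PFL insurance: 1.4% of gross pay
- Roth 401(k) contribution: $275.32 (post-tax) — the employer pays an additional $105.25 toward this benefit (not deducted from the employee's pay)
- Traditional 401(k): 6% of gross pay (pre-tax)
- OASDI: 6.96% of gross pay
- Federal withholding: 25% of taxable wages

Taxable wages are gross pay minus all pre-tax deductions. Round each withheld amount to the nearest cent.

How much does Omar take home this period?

Traditional 401(k): $10475.80 × 0.06 = $628.55
Taxable wages = $10475.80 − $628.55 = $9847.25
Federal withholding: $9847.25 × 0.25 = $2461.81
City income tax: $9847.25 × 0.03 = $295.42
State withholding: $9847.25 × 0.0423 = $416.54
State unemployment insurance (employee share): $10475.80 × 0.0069 = $72.28
OASDI: $10475.80 × 0.0696 = $729.12
PFL insurance: $10475.80 × 0.014 = $146.66
Roth 401(k) contribution: $275.32
(Employer's $105.25 toward Roth 401(k) contribution is not withheld from the employee.)
Total deductions = $628.55 + $2461.81 + $295.42 + $416.54 + $72.28 + $729.12 + $146.66 + $275.32 = $5025.70
Net pay = $10475.80 − $5025.70 = $5450.10

$5450.10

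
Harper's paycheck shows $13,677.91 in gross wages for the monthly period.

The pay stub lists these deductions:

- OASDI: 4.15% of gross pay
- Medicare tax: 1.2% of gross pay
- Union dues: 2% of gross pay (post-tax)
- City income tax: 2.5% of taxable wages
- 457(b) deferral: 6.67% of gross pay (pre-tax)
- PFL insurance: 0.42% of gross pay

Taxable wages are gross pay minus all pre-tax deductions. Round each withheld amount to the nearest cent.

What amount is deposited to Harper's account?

$11,383.68

457(b) deferral: $13,677.91 × 0.0667 = $912.32
Taxable wages = $13,677.91 − $912.32 = $12,765.59
City income tax: $12,765.59 × 0.025 = $319.14
OASDI: $13,677.91 × 0.0415 = $567.63
Medicare tax: $13,677.91 × 0.012 = $164.13
PFL insurance: $13,677.91 × 0.0042 = $57.45
Union dues: $13,677.91 × 0.02 = $273.56
Total deductions = $912.32 + $319.14 + $567.63 + $164.13 + $57.45 + $273.56 = $2,294.23
Net pay = $13,677.91 − $2,294.23 = $11,383.68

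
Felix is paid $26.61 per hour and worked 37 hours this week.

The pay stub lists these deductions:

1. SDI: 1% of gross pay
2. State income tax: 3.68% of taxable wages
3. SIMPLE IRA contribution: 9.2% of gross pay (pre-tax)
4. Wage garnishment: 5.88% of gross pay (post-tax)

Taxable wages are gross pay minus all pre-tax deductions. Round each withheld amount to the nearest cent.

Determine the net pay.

Gross pay: 37 × $26.61 = $984.57
SIMPLE IRA contribution: $984.57 × 0.092 = $90.58
Taxable wages = $984.57 − $90.58 = $893.99
State income tax: $893.99 × 0.0368 = $32.90
SDI: $984.57 × 0.01 = $9.85
Wage garnishment: $984.57 × 0.0588 = $57.89
Total deductions = $90.58 + $32.90 + $9.85 + $57.89 = $191.22
Net pay = $984.57 − $191.22 = $793.35

$793.35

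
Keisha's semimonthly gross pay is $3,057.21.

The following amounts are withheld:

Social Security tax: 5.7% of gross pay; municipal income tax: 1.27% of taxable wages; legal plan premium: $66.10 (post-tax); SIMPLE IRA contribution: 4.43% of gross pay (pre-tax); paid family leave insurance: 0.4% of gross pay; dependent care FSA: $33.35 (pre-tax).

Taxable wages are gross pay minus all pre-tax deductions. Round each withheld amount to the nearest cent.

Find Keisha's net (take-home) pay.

SIMPLE IRA contribution: $3,057.21 × 0.0443 = $135.43
Dependent care FSA: $33.35
Pre-tax total = $135.43 + $33.35 = $168.78
Taxable wages = $3,057.21 − $168.78 = $2,888.43
Municipal income tax: $2,888.43 × 0.0127 = $36.68
Social Security tax: $3,057.21 × 0.057 = $174.26
Paid family leave insurance: $3,057.21 × 0.004 = $12.23
Legal plan premium: $66.10
Total deductions = $135.43 + $33.35 + $36.68 + $174.26 + $12.23 + $66.10 = $458.05
Net pay = $3,057.21 − $458.05 = $2,599.16

$2,599.16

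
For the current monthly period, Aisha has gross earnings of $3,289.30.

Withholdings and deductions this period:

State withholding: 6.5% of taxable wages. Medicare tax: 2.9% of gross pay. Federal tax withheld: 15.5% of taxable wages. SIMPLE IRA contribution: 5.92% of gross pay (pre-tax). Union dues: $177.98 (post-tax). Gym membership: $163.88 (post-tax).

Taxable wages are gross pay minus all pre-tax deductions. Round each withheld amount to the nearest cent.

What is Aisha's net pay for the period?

SIMPLE IRA contribution: $3,289.30 × 0.0592 = $194.73
Taxable wages = $3,289.30 − $194.73 = $3,094.57
State withholding: $3,094.57 × 0.065 = $201.15
Federal tax withheld: $3,094.57 × 0.155 = $479.66
Medicare tax: $3,289.30 × 0.029 = $95.39
Gym membership: $163.88
Union dues: $177.98
Total deductions = $194.73 + $201.15 + $479.66 + $95.39 + $163.88 + $177.98 = $1,312.79
Net pay = $3,289.30 − $1,312.79 = $1,976.51

$1,976.51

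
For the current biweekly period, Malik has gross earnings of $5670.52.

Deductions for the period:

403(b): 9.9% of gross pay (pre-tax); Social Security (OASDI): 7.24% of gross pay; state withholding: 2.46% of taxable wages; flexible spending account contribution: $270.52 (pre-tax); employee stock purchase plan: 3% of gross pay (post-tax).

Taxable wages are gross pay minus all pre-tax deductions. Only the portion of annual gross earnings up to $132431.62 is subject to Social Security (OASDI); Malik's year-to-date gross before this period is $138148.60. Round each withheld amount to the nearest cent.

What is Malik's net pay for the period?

403(b): $5670.52 × 0.099 = $561.38
Flexible spending account contribution: $270.52
Pre-tax total = $561.38 + $270.52 = $831.90
Taxable wages = $5670.52 − $831.90 = $4838.62
State withholding: $4838.62 × 0.0246 = $119.03
Social Security (OASDI): annual cap $132431.62 already reached (YTD $138148.60), so $0.00
Employee stock purchase plan: $5670.52 × 0.03 = $170.12
Total deductions = $561.38 + $270.52 + $119.03 + $0.00 + $170.12 = $1121.05
Net pay = $5670.52 − $1121.05 = $4549.47

$4549.47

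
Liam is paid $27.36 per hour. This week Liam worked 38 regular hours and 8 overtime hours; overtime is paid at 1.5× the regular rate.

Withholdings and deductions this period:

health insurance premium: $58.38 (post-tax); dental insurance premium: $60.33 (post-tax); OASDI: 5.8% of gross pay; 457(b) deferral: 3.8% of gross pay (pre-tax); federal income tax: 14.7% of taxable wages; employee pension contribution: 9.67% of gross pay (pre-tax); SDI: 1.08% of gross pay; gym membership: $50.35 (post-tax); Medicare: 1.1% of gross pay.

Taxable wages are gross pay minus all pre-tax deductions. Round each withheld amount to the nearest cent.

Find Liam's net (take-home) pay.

$731.50

Regular pay: 38 × $27.36 = $1,039.68
Overtime pay: 8 × $27.36 × 1.5 = $328.32
Gross pay = $1,039.68 + $328.32 = $1,368.00
457(b) deferral: $1,368.00 × 0.038 = $51.98
Employee pension contribution: $1,368.00 × 0.0967 = $132.29
Pre-tax total = $51.98 + $132.29 = $184.27
Taxable wages = $1,368.00 − $184.27 = $1,183.73
Federal income tax: $1,183.73 × 0.147 = $174.01
SDI: $1,368.00 × 0.0108 = $14.77
OASDI: $1,368.00 × 0.058 = $79.34
Medicare: $1,368.00 × 0.011 = $15.05
Dental insurance premium: $60.33
Gym membership: $50.35
Health insurance premium: $58.38
Total deductions = $51.98 + $132.29 + $174.01 + $14.77 + $79.34 + $15.05 + $60.33 + $50.35 + $58.38 = $636.50
Net pay = $1,368.00 − $636.50 = $731.50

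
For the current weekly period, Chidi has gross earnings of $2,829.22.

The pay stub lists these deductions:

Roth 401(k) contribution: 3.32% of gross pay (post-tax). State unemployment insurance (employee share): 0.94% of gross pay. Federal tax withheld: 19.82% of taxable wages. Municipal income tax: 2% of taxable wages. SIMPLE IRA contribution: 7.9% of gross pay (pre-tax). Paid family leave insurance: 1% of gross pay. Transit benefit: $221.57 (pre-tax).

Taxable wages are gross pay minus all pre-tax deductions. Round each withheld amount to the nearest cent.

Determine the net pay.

SIMPLE IRA contribution: $2,829.22 × 0.079 = $223.51
Transit benefit: $221.57
Pre-tax total = $223.51 + $221.57 = $445.08
Taxable wages = $2,829.22 − $445.08 = $2,384.14
Municipal income tax: $2,384.14 × 0.02 = $47.68
Federal tax withheld: $2,384.14 × 0.1982 = $472.54
State unemployment insurance (employee share): $2,829.22 × 0.0094 = $26.59
Paid family leave insurance: $2,829.22 × 0.01 = $28.29
Roth 401(k) contribution: $2,829.22 × 0.0332 = $93.93
Total deductions = $223.51 + $221.57 + $47.68 + $472.54 + $26.59 + $28.29 + $93.93 = $1,114.11
Net pay = $2,829.22 − $1,114.11 = $1,715.11

$1,715.11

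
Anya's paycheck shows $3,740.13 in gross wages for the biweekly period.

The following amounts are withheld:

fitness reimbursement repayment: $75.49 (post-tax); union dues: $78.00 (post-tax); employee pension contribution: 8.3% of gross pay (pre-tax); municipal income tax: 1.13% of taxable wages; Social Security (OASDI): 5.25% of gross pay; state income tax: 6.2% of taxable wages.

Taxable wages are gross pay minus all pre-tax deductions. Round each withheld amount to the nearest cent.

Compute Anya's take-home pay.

$2,828.45

Employee pension contribution: $3,740.13 × 0.083 = $310.43
Taxable wages = $3,740.13 − $310.43 = $3,429.70
State income tax: $3,429.70 × 0.062 = $212.64
Municipal income tax: $3,429.70 × 0.0113 = $38.76
Social Security (OASDI): $3,740.13 × 0.0525 = $196.36
Fitness reimbursement repayment: $75.49
Union dues: $78.00
Total deductions = $310.43 + $212.64 + $38.76 + $196.36 + $75.49 + $78.00 = $911.68
Net pay = $3,740.13 − $911.68 = $2,828.45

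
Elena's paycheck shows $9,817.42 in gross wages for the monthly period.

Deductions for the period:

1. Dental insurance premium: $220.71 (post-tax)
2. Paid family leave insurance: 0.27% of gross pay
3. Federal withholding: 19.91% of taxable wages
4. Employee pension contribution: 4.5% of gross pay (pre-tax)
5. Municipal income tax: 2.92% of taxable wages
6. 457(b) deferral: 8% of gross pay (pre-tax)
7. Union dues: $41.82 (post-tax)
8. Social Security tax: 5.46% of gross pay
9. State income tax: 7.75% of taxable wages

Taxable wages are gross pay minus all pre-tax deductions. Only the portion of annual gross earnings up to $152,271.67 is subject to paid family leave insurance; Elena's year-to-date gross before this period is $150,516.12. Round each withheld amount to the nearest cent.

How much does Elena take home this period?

457(b) deferral: $9,817.42 × 0.08 = $785.39
Employee pension contribution: $9,817.42 × 0.045 = $441.78
Pre-tax total = $785.39 + $441.78 = $1,227.17
Taxable wages = $9,817.42 − $1,227.17 = $8,590.25
Federal withholding: $8,590.25 × 0.1991 = $1,710.32
Municipal income tax: $8,590.25 × 0.0292 = $250.84
State income tax: $8,590.25 × 0.0775 = $665.74
Social Security tax: $9,817.42 × 0.0546 = $536.03
Paid family leave insurance: only $152,271.67 − $150,516.12 = $1,755.55 of this check is subject → $1,755.55 × 0.0027 = $4.74
Dental insurance premium: $220.71
Union dues: $41.82
Total deductions = $785.39 + $441.78 + $1,710.32 + $250.84 + $665.74 + $536.03 + $4.74 + $220.71 + $41.82 = $4,657.37
Net pay = $9,817.42 − $4,657.37 = $5,160.05

$5,160.05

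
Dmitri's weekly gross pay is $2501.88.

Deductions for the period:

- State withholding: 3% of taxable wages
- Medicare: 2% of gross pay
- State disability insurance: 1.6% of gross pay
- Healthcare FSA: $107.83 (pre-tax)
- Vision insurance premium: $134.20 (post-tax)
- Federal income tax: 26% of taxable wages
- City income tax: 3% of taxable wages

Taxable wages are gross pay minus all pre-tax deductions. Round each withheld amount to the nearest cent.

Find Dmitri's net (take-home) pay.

Healthcare FSA: $107.83
Taxable wages = $2501.88 − $107.83 = $2394.05
State withholding: $2394.05 × 0.03 = $71.82
Federal income tax: $2394.05 × 0.26 = $622.45
City income tax: $2394.05 × 0.03 = $71.82
Medicare: $2501.88 × 0.02 = $50.04
State disability insurance: $2501.88 × 0.016 = $40.03
Vision insurance premium: $134.20
Total deductions = $107.83 + $71.82 + $622.45 + $71.82 + $50.04 + $40.03 + $134.20 = $1098.19
Net pay = $2501.88 − $1098.19 = $1403.69

$1403.69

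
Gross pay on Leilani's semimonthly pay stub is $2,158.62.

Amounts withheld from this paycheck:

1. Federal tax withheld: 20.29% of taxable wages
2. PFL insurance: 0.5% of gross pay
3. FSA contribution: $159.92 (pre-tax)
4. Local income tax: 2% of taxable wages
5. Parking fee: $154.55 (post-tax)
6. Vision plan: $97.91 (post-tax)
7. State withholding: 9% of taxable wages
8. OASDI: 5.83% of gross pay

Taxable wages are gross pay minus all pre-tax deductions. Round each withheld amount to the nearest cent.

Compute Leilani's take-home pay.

FSA contribution: $159.92
Taxable wages = $2,158.62 − $159.92 = $1,998.70
Federal tax withheld: $1,998.70 × 0.2029 = $405.54
State withholding: $1,998.70 × 0.09 = $179.88
Local income tax: $1,998.70 × 0.02 = $39.97
PFL insurance: $2,158.62 × 0.005 = $10.79
OASDI: $2,158.62 × 0.0583 = $125.85
Parking fee: $154.55
Vision plan: $97.91
Total deductions = $159.92 + $405.54 + $179.88 + $39.97 + $10.79 + $125.85 + $154.55 + $97.91 = $1,174.41
Net pay = $2,158.62 − $1,174.41 = $984.21

$984.21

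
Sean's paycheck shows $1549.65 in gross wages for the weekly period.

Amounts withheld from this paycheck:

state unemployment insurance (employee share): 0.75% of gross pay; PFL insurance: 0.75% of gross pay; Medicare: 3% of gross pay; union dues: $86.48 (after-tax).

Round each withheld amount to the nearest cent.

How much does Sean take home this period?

PFL insurance: $1549.65 × 0.0075 = $11.62
State unemployment insurance (employee share): $1549.65 × 0.0075 = $11.62
Medicare: $1549.65 × 0.03 = $46.49
Union dues: $86.48
Total deductions = $11.62 + $11.62 + $46.49 + $86.48 = $156.21
Net pay = $1549.65 − $156.21 = $1393.44

$1393.44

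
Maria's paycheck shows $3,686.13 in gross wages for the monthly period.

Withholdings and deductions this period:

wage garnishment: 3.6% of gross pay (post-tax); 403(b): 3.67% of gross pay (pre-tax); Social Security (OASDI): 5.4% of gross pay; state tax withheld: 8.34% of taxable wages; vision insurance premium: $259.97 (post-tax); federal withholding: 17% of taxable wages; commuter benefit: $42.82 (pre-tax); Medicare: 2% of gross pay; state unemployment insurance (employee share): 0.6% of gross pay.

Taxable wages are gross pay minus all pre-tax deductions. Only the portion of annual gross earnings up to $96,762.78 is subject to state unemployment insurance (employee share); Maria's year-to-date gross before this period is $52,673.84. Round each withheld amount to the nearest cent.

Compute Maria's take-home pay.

Commuter benefit: $42.82
403(b): $3,686.13 × 0.0367 = $135.28
Pre-tax total = $42.82 + $135.28 = $178.10
Taxable wages = $3,686.13 − $178.10 = $3,508.03
State tax withheld: $3,508.03 × 0.0834 = $292.57
Federal withholding: $3,508.03 × 0.17 = $596.37
Medicare: $3,686.13 × 0.02 = $73.72
State unemployment insurance (employee share): cap not yet reached, full $3,686.13 is subject → $3,686.13 × 0.006 = $22.12
Social Security (OASDI): $3,686.13 × 0.054 = $199.05
Vision insurance premium: $259.97
Wage garnishment: $3,686.13 × 0.036 = $132.70
Total deductions = $42.82 + $135.28 + $292.57 + $596.37 + $73.72 + $22.12 + $199.05 + $259.97 + $132.70 = $1,754.60
Net pay = $3,686.13 − $1,754.60 = $1,931.53

$1,931.53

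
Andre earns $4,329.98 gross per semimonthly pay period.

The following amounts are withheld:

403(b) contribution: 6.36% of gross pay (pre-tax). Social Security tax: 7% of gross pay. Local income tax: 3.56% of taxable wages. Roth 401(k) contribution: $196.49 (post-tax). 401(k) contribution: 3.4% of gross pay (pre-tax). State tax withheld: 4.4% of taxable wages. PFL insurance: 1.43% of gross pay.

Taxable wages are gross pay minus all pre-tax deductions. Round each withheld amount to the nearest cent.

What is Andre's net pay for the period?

$3,034.84

403(b) contribution: $4,329.98 × 0.0636 = $275.39
401(k) contribution: $4,329.98 × 0.034 = $147.22
Pre-tax total = $275.39 + $147.22 = $422.61
Taxable wages = $4,329.98 − $422.61 = $3,907.37
Local income tax: $3,907.37 × 0.0356 = $139.10
State tax withheld: $3,907.37 × 0.044 = $171.92
PFL insurance: $4,329.98 × 0.0143 = $61.92
Social Security tax: $4,329.98 × 0.07 = $303.10
Roth 401(k) contribution: $196.49
Total deductions = $275.39 + $147.22 + $139.10 + $171.92 + $61.92 + $303.10 + $196.49 = $1,295.14
Net pay = $4,329.98 − $1,295.14 = $3,034.84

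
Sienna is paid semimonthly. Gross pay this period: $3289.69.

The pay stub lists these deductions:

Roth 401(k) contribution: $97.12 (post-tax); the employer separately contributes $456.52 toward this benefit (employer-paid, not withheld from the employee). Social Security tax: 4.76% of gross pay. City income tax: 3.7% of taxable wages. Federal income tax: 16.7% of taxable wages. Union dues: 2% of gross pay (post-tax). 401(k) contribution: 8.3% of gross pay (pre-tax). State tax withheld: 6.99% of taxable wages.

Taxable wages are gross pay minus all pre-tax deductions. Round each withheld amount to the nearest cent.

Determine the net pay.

401(k) contribution: $3289.69 × 0.083 = $273.04
Taxable wages = $3289.69 − $273.04 = $3016.65
City income tax: $3016.65 × 0.037 = $111.62
Federal income tax: $3016.65 × 0.167 = $503.78
State tax withheld: $3016.65 × 0.0699 = $210.86
Social Security tax: $3289.69 × 0.0476 = $156.59
Union dues: $3289.69 × 0.02 = $65.79
Roth 401(k) contribution: $97.12
(Employer's $456.52 toward Roth 401(k) contribution is not withheld from the employee.)
Total deductions = $273.04 + $111.62 + $503.78 + $210.86 + $156.59 + $65.79 + $97.12 = $1418.80
Net pay = $3289.69 − $1418.80 = $1870.89

$1870.89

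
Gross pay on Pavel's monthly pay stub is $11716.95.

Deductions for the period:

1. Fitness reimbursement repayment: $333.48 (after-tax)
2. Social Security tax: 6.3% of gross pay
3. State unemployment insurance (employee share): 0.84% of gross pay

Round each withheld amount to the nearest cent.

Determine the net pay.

State unemployment insurance (employee share): $11716.95 × 0.0084 = $98.42
Social Security tax: $11716.95 × 0.063 = $738.17
Fitness reimbursement repayment: $333.48
Total deductions = $98.42 + $738.17 + $333.48 = $1170.07
Net pay = $11716.95 − $1170.07 = $10546.88

$10546.88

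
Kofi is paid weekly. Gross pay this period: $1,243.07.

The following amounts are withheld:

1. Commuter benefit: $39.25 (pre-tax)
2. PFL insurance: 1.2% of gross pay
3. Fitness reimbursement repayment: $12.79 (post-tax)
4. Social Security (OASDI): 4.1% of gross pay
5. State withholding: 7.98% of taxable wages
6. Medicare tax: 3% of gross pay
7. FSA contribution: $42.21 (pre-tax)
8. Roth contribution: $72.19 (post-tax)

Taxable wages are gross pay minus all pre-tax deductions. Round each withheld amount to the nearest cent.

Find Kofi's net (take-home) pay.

$880.75

Commuter benefit: $39.25
FSA contribution: $42.21
Pre-tax total = $39.25 + $42.21 = $81.46
Taxable wages = $1,243.07 − $81.46 = $1,161.61
State withholding: $1,161.61 × 0.0798 = $92.70
Social Security (OASDI): $1,243.07 × 0.041 = $50.97
Medicare tax: $1,243.07 × 0.03 = $37.29
PFL insurance: $1,243.07 × 0.012 = $14.92
Fitness reimbursement repayment: $12.79
Roth contribution: $72.19
Total deductions = $39.25 + $42.21 + $92.70 + $50.97 + $37.29 + $14.92 + $12.79 + $72.19 = $362.32
Net pay = $1,243.07 − $362.32 = $880.75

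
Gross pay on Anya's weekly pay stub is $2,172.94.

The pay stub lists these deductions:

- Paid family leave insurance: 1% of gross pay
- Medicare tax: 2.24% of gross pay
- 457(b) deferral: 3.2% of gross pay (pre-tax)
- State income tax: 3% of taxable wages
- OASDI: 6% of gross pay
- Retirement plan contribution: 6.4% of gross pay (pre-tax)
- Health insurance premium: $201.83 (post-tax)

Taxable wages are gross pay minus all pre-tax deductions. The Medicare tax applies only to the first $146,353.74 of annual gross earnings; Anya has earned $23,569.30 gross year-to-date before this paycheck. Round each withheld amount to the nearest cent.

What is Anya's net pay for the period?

457(b) deferral: $2,172.94 × 0.032 = $69.53
Retirement plan contribution: $2,172.94 × 0.064 = $139.07
Pre-tax total = $69.53 + $139.07 = $208.60
Taxable wages = $2,172.94 − $208.60 = $1,964.34
State income tax: $1,964.34 × 0.03 = $58.93
Medicare tax: cap not yet reached, full $2,172.94 is subject → $2,172.94 × 0.0224 = $48.67
OASDI: $2,172.94 × 0.06 = $130.38
Paid family leave insurance: $2,172.94 × 0.01 = $21.73
Health insurance premium: $201.83
Total deductions = $69.53 + $139.07 + $58.93 + $48.67 + $130.38 + $21.73 + $201.83 = $670.14
Net pay = $2,172.94 − $670.14 = $1,502.80

$1,502.80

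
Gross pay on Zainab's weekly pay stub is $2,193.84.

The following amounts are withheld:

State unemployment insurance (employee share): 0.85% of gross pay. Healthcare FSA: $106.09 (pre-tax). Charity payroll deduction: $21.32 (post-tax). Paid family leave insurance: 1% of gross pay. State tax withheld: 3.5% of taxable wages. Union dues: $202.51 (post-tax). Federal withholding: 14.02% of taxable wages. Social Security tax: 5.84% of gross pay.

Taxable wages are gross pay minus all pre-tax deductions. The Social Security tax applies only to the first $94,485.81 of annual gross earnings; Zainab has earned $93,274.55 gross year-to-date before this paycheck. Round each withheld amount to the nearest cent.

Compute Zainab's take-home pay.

Healthcare FSA: $106.09
Taxable wages = $2,193.84 − $106.09 = $2,087.75
State tax withheld: $2,087.75 × 0.035 = $73.07
Federal withholding: $2,087.75 × 0.1402 = $292.70
Social Security tax: only $94,485.81 − $93,274.55 = $1,211.26 of this check is subject → $1,211.26 × 0.0584 = $70.74
State unemployment insurance (employee share): $2,193.84 × 0.0085 = $18.65
Paid family leave insurance: $2,193.84 × 0.01 = $21.94
Charity payroll deduction: $21.32
Union dues: $202.51
Total deductions = $106.09 + $73.07 + $292.70 + $70.74 + $18.65 + $21.94 + $21.32 + $202.51 = $807.02
Net pay = $2,193.84 − $807.02 = $1,386.82

$1,386.82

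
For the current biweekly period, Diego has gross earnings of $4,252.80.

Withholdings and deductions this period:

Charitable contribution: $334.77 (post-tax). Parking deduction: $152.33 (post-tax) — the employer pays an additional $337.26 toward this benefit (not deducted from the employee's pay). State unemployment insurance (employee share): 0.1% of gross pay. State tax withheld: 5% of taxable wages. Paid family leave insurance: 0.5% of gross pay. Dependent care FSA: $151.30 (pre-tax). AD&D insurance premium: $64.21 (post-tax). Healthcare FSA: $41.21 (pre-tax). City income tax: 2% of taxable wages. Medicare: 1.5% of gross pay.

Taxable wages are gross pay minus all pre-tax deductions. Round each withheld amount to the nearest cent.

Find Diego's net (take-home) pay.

$3,135.46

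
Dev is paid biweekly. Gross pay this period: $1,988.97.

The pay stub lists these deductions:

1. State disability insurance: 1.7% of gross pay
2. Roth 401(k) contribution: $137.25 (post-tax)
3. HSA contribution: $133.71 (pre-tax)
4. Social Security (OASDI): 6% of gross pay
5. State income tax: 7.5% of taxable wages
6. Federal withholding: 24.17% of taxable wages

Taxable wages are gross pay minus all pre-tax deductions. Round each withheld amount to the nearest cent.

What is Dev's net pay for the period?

$977.30

HSA contribution: $133.71
Taxable wages = $1,988.97 − $133.71 = $1,855.26
Federal withholding: $1,855.26 × 0.2417 = $448.42
State income tax: $1,855.26 × 0.075 = $139.14
State disability insurance: $1,988.97 × 0.017 = $33.81
Social Security (OASDI): $1,988.97 × 0.06 = $119.34
Roth 401(k) contribution: $137.25
Total deductions = $133.71 + $448.42 + $139.14 + $33.81 + $119.34 + $137.25 = $1,011.67
Net pay = $1,988.97 − $1,011.67 = $977.30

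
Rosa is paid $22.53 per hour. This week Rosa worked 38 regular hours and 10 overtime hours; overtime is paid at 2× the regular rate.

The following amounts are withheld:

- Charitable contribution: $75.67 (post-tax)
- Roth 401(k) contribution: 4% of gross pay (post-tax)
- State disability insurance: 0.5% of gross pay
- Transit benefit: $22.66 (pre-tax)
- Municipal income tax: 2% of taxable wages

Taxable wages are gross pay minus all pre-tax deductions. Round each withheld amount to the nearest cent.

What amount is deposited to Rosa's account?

$1123.93

Regular pay: 38 × $22.53 = $856.14
Overtime pay: 10 × $22.53 × 2 = $450.60
Gross pay = $856.14 + $450.60 = $1306.74
Transit benefit: $22.66
Taxable wages = $1306.74 − $22.66 = $1284.08
Municipal income tax: $1284.08 × 0.02 = $25.68
State disability insurance: $1306.74 × 0.005 = $6.53
Charitable contribution: $75.67
Roth 401(k) contribution: $1306.74 × 0.04 = $52.27
Total deductions = $22.66 + $25.68 + $6.53 + $75.67 + $52.27 = $182.81
Net pay = $1306.74 − $182.81 = $1123.93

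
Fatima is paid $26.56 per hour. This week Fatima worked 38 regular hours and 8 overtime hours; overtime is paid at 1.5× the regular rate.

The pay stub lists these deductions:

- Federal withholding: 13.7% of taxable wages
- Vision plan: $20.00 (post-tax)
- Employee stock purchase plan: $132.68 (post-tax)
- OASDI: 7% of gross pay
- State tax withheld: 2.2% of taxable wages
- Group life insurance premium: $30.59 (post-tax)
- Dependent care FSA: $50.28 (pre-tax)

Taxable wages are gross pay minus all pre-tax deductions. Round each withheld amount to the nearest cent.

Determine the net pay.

$798.33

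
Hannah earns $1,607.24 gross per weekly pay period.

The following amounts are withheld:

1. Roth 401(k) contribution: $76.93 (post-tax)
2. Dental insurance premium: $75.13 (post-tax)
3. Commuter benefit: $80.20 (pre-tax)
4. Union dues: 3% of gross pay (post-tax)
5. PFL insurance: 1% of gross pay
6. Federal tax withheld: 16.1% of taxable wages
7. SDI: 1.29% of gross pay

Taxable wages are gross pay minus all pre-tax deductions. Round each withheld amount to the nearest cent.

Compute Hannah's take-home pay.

Commuter benefit: $80.20
Taxable wages = $1,607.24 − $80.20 = $1,527.04
Federal tax withheld: $1,527.04 × 0.161 = $245.85
SDI: $1,607.24 × 0.0129 = $20.73
PFL insurance: $1,607.24 × 0.01 = $16.07
Roth 401(k) contribution: $76.93
Dental insurance premium: $75.13
Union dues: $1,607.24 × 0.03 = $48.22
Total deductions = $80.20 + $245.85 + $20.73 + $16.07 + $76.93 + $75.13 + $48.22 = $563.13
Net pay = $1,607.24 − $563.13 = $1,044.11

$1,044.11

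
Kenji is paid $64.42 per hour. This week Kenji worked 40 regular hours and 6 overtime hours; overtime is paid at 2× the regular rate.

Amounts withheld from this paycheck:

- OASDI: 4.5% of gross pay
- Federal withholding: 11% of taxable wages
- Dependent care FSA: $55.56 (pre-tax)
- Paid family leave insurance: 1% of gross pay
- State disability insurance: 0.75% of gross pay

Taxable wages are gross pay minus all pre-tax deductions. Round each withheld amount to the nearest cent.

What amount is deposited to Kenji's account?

Regular pay: 40 × $64.42 = $2,576.80
Overtime pay: 6 × $64.42 × 2 = $773.04
Gross pay = $2,576.80 + $773.04 = $3,349.84
Dependent care FSA: $55.56
Taxable wages = $3,349.84 − $55.56 = $3,294.28
Federal withholding: $3,294.28 × 0.11 = $362.37
OASDI: $3,349.84 × 0.045 = $150.74
Paid family leave insurance: $3,349.84 × 0.01 = $33.50
State disability insurance: $3,349.84 × 0.0075 = $25.12
Total deductions = $55.56 + $362.37 + $150.74 + $33.50 + $25.12 = $627.29
Net pay = $3,349.84 − $627.29 = $2,722.55

$2,722.55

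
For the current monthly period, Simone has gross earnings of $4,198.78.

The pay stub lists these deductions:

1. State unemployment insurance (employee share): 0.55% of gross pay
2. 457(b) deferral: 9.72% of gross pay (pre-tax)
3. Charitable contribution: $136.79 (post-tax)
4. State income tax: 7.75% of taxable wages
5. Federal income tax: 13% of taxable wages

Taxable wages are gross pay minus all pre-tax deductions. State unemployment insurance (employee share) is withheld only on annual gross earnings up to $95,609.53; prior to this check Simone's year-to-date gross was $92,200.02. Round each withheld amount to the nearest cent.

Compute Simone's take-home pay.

$2,848.55

457(b) deferral: $4,198.78 × 0.0972 = $408.12
Taxable wages = $4,198.78 − $408.12 = $3,790.66
Federal income tax: $3,790.66 × 0.13 = $492.79
State income tax: $3,790.66 × 0.0775 = $293.78
State unemployment insurance (employee share): only $95,609.53 − $92,200.02 = $3,409.51 of this check is subject → $3,409.51 × 0.0055 = $18.75
Charitable contribution: $136.79
Total deductions = $408.12 + $492.79 + $293.78 + $18.75 + $136.79 = $1,350.23
Net pay = $4,198.78 − $1,350.23 = $2,848.55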